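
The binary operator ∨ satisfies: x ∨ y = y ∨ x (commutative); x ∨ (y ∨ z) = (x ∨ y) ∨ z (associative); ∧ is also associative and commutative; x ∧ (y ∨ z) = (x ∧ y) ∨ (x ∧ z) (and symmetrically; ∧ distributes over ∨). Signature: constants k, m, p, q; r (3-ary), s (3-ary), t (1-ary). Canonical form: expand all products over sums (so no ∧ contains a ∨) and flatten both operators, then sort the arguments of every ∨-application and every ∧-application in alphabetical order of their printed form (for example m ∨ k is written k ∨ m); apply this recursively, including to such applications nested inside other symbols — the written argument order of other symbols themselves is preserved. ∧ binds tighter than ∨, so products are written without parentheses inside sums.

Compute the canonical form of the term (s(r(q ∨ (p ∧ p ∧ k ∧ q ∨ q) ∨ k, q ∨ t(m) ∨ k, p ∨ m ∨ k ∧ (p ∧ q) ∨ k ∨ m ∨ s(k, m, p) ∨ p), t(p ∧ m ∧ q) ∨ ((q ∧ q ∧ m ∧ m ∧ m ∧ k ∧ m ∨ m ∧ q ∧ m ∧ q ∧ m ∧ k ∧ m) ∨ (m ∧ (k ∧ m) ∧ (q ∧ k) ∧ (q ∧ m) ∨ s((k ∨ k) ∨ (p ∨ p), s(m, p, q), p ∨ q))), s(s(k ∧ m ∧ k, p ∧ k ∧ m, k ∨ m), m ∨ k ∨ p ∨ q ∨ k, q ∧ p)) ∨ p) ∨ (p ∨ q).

Answer: p ∨ p ∨ q ∨ s(r(k ∨ k ∧ p ∧ p ∧ q ∨ q ∨ q, k ∨ q ∨ t(m), k ∨ k ∧ p ∧ q ∨ m ∨ m ∨ p ∨ p ∨ s(k, m, p)), k ∧ k ∧ m ∧ m ∧ m ∧ q ∧ q ∨ k ∧ m ∧ m ∧ m ∧ m ∧ q ∧ q ∨ k ∧ m ∧ m ∧ m ∧ m ∧ q ∧ q ∨ s(k ∨ k ∨ p ∨ p, s(m, p, q), p ∨ q) ∨ t(m ∧ p ∧ q), s(s(k ∧ k ∧ m, k ∧ m ∧ p, k ∨ m), k ∨ k ∨ m ∨ p ∨ q, p ∧ q))

Derivation:
Merge nested applications:  s(r(k ∨ k ∧ p ∧ p ∧ q ∨ q ∨ q, k ∨ q ∨ t(m), k ∨ k ∧ p ∧ q ∨ m ∨ m ∨ p ∨ p ∨ s(k, m, p)), k ∧ k ∧ m ∧ m ∧ m ∧ q ∧ q ∨ k ∧ m ∧ m ∧ m ∧ m ∧ q ∧ q ∨ k ∧ m ∧ m ∧ m ∧ m ∧ q ∧ q ∨ s(k ∨ k ∨ p ∨ p, s(m, p, q), p ∨ q) ∨ t(m ∧ p ∧ q), s(s(k ∧ k ∧ m, k ∧ m ∧ p, k ∨ m), k ∨ k ∨ m ∨ p ∨ q, p ∧ q)) ∨ p ∨ p ∨ q
Sort:  p ∨ p ∨ q ∨ s(r(k ∨ k ∧ p ∧ p ∧ q ∨ q ∨ q, k ∨ q ∨ t(m), k ∨ k ∧ p ∧ q ∨ m ∨ m ∨ p ∨ p ∨ s(k, m, p)), k ∧ k ∧ m ∧ m ∧ m ∧ q ∧ q ∨ k ∧ m ∧ m ∧ m ∧ m ∧ q ∧ q ∨ k ∧ m ∧ m ∧ m ∧ m ∧ q ∧ q ∨ s(k ∨ k ∨ p ∨ p, s(m, p, q), p ∨ q) ∨ t(m ∧ p ∧ q), s(s(k ∧ k ∧ m, k ∧ m ∧ p, k ∨ m), k ∨ k ∨ m ∨ p ∨ q, p ∧ q))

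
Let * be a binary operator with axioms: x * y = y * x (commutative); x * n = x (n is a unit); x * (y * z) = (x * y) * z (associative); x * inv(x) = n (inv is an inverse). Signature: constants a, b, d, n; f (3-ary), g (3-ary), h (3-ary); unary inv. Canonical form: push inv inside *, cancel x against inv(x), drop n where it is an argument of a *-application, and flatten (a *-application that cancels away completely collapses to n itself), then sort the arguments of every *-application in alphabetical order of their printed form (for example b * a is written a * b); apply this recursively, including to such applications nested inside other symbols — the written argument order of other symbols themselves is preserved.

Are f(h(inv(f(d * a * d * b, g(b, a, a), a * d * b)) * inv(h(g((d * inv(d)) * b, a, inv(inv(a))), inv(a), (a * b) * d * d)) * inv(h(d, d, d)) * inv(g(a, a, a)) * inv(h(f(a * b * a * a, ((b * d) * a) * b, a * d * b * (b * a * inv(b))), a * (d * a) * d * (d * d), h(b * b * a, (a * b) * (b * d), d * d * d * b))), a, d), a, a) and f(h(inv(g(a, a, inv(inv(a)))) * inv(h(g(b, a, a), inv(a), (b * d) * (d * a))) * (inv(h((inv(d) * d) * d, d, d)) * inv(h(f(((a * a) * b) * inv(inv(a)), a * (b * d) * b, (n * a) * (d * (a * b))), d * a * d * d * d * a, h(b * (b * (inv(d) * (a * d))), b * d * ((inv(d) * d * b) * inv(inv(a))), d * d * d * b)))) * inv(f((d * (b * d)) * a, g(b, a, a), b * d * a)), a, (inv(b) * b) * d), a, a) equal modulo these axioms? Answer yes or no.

Answer: yes — both canonical forms are f(h(inv(f(a * b * d * d, g(b, a, a), a * b * d)) * inv(g(a, a, a)) * inv(h(d, d, d)) * inv(h(f(a * a * a * b, a * b * b * d, a * a * b * d), a * a * d * d * d * d, h(a * b * b, a * b * b * d, b * d * d * d))) * inv(h(g(b, a, a), inv(a), a * b * d * d)), a, d), a, a)

Derivation:
Left:  f(h(inv(f(d * a * d * b, g(b, a, a), a * d * b)) * inv(h(g((d * inv(d)) * b, a, inv(inv(a))), inv(a), (a * b) * d * d)) * inv(h(d, d, d)) * inv(g(a, a, a)) * inv(h(f(a * b * a * a, ((b * d) * a) * b, a * d * b * (b * a * inv(b))), a * (d * a) * d * (d * d), h(b * b * a, (a * b) * (b * d), d * d * d * b))), a, d), a, a)
  Descend into:  inv(f(d * a * d * b, g(b, a, a), a * d * b)) * inv(h(g((d * inv(d)) * b, a, inv(inv(a))), inv(a), (a * b) * d * d)) * inv(h(d, d, d)) * inv(g(a, a, a)) * inv(h(f(a * b * a * a, ((b * d) * a) * b, a * d * b * (b * a * inv(b))), a * (d * a) * d * (d * d), h(b * b * a, (a * b) * (b * d), d * d * d * b)))
  Push inv inside:  distribute inv over * and collapse double inv
  Combine occurrences:  inv(f(a * b * d * d, g(b, a, a), a * b * d)) * inv(h(g(b, a, a), inv(a), a * b * d * d)) * inv(h(d, d, d)) * inv(g(a, a, a)) * inv(h(f(a * a * a * b, a * b * b * d, a * a * b * d), a * a * d * d * d * d, h(a * b * b, a * b * b * d, b * d * d * d)))
  Order the arguments:  inv(f(a * b * d * d, g(b, a, a), a * b * d)) * inv(g(a, a, a)) * inv(h(d, d, d)) * inv(h(f(a * a * a * b, a * b * b * d, a * a * b * d), a * a * d * d * d * d, h(a * b * b, a * b * b * d, b * d * d * d))) * inv(h(g(b, a, a), inv(a), a * b * d * d))
  Rebuild:  f(h(inv(f(a * b * d * d, g(b, a, a), a * b * d)) * inv(g(a, a, a)) * inv(h(d, d, d)) * inv(h(f(a * a * a * b, a * b * b * d, a * a * b * d), a * a * d * d * d * d, h(a * b * b, a * b * b * d, b * d * d * d))) * inv(h(g(b, a, a), inv(a), a * b * d * d)), a, d), a, a)
Right:  f(h(inv(g(a, a, inv(inv(a)))) * inv(h(g(b, a, a), inv(a), (b * d) * (d * a))) * (inv(h((inv(d) * d) * d, d, d)) * inv(h(f(((a * a) * b) * inv(inv(a)), a * (b * d) * b, (n * a) * (d * (a * b))), d * a * d * d * d * a, h(b * (b * (inv(d) * (a * d))), b * d * ((inv(d) * d * b) * inv(inv(a))), d * d * d * b)))) * inv(f((d * (b * d)) * a, g(b, a, a), b * d * a)), a, (inv(b) * b) * d), a, a)
  Descend into:  inv(g(a, a, inv(inv(a)))) * inv(h(g(b, a, a), inv(a), (b * d) * (d * a))) * (inv(h((inv(d) * d) * d, d, d)) * inv(h(f(((a * a) * b) * inv(inv(a)), a * (b * d) * b, (n * a) * (d * (a * b))), d * a * d * d * d * a, h(b * (b * (inv(d) * (a * d))), b * d * ((inv(d) * d * b) * inv(inv(a))), d * d * d * b)))) * inv(f((d * (b * d)) * a, g(b, a, a), b * d * a))
  Push inv inside:  distribute inv over * and collapse double inv
  Combine occurrences:  inv(g(a, a, a)) * inv(h(g(b, a, a), inv(a), a * b * d * d)) * inv(h(d, d, d)) * inv(h(f(a * a * a * b, a * b * b * d, a * a * b * d), a * a * d * d * d * d, h(a * b * b, a * b * b * d, b * d * d * d))) * inv(f(a * b * d * d, g(b, a, a), a * b * d))
  Order the arguments:  inv(f(a * b * d * d, g(b, a, a), a * b * d)) * inv(g(a, a, a)) * inv(h(d, d, d)) * inv(h(f(a * a * a * b, a * b * b * d, a * a * b * d), a * a * d * d * d * d, h(a * b * b, a * b * b * d, b * d * d * d))) * inv(h(g(b, a, a), inv(a), a * b * d * d))
  Reassemble:  f(h(inv(f(a * b * d * d, g(b, a, a), a * b * d)) * inv(g(a, a, a)) * inv(h(d, d, d)) * inv(h(f(a * a * a * b, a * b * b * d, a * a * b * d), a * a * d * d * d * d, h(a * b * b, a * b * b * d, b * d * d * d))) * inv(h(g(b, a, a), inv(a), a * b * d * d)), a, d), a, a)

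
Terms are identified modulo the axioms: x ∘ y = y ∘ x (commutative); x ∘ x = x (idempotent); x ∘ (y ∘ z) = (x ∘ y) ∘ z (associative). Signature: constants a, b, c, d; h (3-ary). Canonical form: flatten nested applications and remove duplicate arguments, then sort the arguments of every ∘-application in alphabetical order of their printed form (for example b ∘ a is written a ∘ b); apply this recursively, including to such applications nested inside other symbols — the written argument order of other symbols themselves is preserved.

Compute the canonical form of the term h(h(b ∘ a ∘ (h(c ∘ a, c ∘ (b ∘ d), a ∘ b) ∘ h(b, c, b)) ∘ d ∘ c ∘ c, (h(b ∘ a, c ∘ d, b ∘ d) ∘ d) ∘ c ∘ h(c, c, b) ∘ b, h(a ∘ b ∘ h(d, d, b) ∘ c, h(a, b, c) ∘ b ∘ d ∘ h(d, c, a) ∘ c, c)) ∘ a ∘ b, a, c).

Answer: h(a ∘ b ∘ h(a ∘ b ∘ c ∘ d ∘ h(a ∘ c, b ∘ c ∘ d, a ∘ b) ∘ h(b, c, b), b ∘ c ∘ d ∘ h(a ∘ b, c ∘ d, b ∘ d) ∘ h(c, c, b), h(a ∘ b ∘ c ∘ h(d, d, b), b ∘ c ∘ d ∘ h(a, b, c) ∘ h(d, c, a), c)), a, c)

Derivation:
Work inside:  h(b ∘ a ∘ (h(c ∘ a, c ∘ (b ∘ d), a ∘ b) ∘ h(b, c, b)) ∘ d ∘ c ∘ c, (h(b ∘ a, c ∘ d, b ∘ d) ∘ d) ∘ c ∘ h(c, c, b) ∘ b, h(a ∘ b ∘ h(d, d, b) ∘ c, h(a, b, c) ∘ b ∘ d ∘ h(d, c, a) ∘ c, c)) ∘ a ∘ b
Canonicalize subterm:  h(b ∘ a ∘ (h(c ∘ a, c ∘ (b ∘ d), a ∘ b) ∘ h(b, c, b)) ∘ d ∘ c ∘ c, (h(b ∘ a, c ∘ d, b ∘ d) ∘ d) ∘ c ∘ h(c, c, b) ∘ b, h(a ∘ b ∘ h(d, d, b) ∘ c, h(a, b, c) ∘ b ∘ d ∘ h(d, c, a) ∘ c, c))  →  h(a ∘ b ∘ c ∘ d ∘ h(a ∘ c, b ∘ c ∘ d, a ∘ b) ∘ h(b, c, b), b ∘ c ∘ d ∘ h(a ∘ b, c ∘ d, b ∘ d) ∘ h(c, c, b), h(a ∘ b ∘ c ∘ h(d, d, b), b ∘ c ∘ d ∘ h(a, b, c) ∘ h(d, c, a), c))
Sort arguments:  a ∘ b ∘ h(a ∘ b ∘ c ∘ d ∘ h(a ∘ c, b ∘ c ∘ d, a ∘ b) ∘ h(b, c, b), b ∘ c ∘ d ∘ h(a ∘ b, c ∘ d, b ∘ d) ∘ h(c, c, b), h(a ∘ b ∘ c ∘ h(d, d, b), b ∘ c ∘ d ∘ h(a, b, c) ∘ h(d, c, a), c))
Reassemble:  h(a ∘ b ∘ h(a ∘ b ∘ c ∘ d ∘ h(a ∘ c, b ∘ c ∘ d, a ∘ b) ∘ h(b, c, b), b ∘ c ∘ d ∘ h(a ∘ b, c ∘ d, b ∘ d) ∘ h(c, c, b), h(a ∘ b ∘ c ∘ h(d, d, b), b ∘ c ∘ d ∘ h(a, b, c) ∘ h(d, c, a), c)), a, c)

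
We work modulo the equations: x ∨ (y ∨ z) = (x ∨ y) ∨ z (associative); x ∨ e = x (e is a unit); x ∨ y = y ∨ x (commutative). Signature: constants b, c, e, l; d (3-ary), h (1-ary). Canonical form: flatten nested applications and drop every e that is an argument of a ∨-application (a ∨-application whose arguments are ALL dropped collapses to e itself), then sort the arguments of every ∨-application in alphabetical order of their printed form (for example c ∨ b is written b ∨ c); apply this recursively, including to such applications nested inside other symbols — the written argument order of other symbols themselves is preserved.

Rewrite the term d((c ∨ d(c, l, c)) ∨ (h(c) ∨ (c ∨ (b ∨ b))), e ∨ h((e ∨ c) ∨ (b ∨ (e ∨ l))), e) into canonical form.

Answer: d(b ∨ b ∨ c ∨ c ∨ d(c, l, c) ∨ h(c), h(b ∨ c ∨ l), e)

Derivation:
Work inside:  (c ∨ d(c, l, c)) ∨ (h(c) ∨ (c ∨ (b ∨ b)))
Un-nest:  c ∨ d(c, l, c) ∨ h(c) ∨ c ∨ b ∨ b
Sort:  b ∨ b ∨ c ∨ c ∨ d(c, l, c) ∨ h(c)
Rebuild:  d(b ∨ b ∨ c ∨ c ∨ d(c, l, c) ∨ h(c), h(b ∨ c ∨ l), e)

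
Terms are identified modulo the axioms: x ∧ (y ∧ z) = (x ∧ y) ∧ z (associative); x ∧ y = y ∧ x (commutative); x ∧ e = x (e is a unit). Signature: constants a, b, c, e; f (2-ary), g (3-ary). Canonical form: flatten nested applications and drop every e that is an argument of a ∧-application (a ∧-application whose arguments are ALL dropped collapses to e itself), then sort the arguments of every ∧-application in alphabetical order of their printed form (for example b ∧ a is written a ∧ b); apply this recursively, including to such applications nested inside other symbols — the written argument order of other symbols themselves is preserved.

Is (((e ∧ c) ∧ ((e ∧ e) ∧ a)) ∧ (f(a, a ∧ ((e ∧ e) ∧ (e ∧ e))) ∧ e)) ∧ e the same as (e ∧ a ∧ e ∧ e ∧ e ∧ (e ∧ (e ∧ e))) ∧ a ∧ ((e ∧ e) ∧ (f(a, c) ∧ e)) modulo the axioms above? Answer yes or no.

Answer: no — a ∧ c ∧ f(a, a) vs a ∧ a ∧ f(a, c)

Derivation:
Left:  (((e ∧ c) ∧ ((e ∧ e) ∧ a)) ∧ (f(a, a ∧ ((e ∧ e) ∧ (e ∧ e))) ∧ e)) ∧ e
  Un-nest:  e ∧ c ∧ e ∧ e ∧ a ∧ f(a, a ∧ ((e ∧ e) ∧ (e ∧ e))) ∧ e ∧ e
  Simplify inside:  f(a, a ∧ ((e ∧ e) ∧ (e ∧ e)))  →  f(a, a)
  Drop the unit:  drop e (×5)
  Sort:  a ∧ c ∧ f(a, a)
Right:  (e ∧ a ∧ e ∧ e ∧ e ∧ (e ∧ (e ∧ e))) ∧ a ∧ ((e ∧ e) ∧ (f(a, c) ∧ e))
  Un-nest:  e ∧ a ∧ e ∧ e ∧ e ∧ e ∧ e ∧ e ∧ a ∧ e ∧ e ∧ f(a, c) ∧ e
  Unit:  drop e (×10)
  Sort arguments:  a ∧ a ∧ f(a, c)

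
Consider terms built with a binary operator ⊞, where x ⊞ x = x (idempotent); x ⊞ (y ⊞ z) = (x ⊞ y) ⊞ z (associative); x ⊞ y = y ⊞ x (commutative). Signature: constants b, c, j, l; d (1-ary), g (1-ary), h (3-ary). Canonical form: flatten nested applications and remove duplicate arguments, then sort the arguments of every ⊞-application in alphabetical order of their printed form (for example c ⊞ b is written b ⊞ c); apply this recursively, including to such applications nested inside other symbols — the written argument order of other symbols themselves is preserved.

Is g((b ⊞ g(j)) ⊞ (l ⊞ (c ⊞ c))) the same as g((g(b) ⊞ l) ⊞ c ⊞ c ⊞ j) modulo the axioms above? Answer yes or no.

Answer: no — g(b ⊞ c ⊞ g(j) ⊞ l) vs g(c ⊞ g(b) ⊞ j ⊞ l)

Derivation:
Left:  g((b ⊞ g(j)) ⊞ (l ⊞ (c ⊞ c)))
  Work inside:  (b ⊞ g(j)) ⊞ (l ⊞ (c ⊞ c))
  Flatten:  b ⊞ g(j) ⊞ l ⊞ c ⊞ c
  Idempotence:  drop duplicate c
  Sort:  b ⊞ c ⊞ g(j) ⊞ l
  Put back:  g(b ⊞ c ⊞ g(j) ⊞ l)
Right:  g((g(b) ⊞ l) ⊞ c ⊞ c ⊞ j)
  Work inside:  (g(b) ⊞ l) ⊞ c ⊞ c ⊞ j
  Flatten:  g(b) ⊞ l ⊞ c ⊞ c ⊞ j
  Deduplicate:  drop duplicate c
  Sort:  c ⊞ g(b) ⊞ j ⊞ l
  Reassemble:  g(c ⊞ g(b) ⊞ j ⊞ l)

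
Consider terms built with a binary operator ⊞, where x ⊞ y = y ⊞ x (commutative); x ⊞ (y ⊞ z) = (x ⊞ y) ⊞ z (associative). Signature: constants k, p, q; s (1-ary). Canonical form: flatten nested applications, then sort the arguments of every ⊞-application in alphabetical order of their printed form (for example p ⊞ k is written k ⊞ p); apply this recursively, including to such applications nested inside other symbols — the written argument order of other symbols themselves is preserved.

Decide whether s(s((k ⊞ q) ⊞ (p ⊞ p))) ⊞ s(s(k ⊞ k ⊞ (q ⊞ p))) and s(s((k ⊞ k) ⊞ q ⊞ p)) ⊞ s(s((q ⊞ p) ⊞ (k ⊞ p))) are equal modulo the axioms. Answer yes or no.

Answer: yes — both canonical forms are s(s(k ⊞ k ⊞ p ⊞ q)) ⊞ s(s(k ⊞ p ⊞ p ⊞ q))

Derivation:
Left:  s(s((k ⊞ q) ⊞ (p ⊞ p))) ⊞ s(s(k ⊞ k ⊞ (q ⊞ p)))
  Inside:  s(s((k ⊞ q) ⊞ (p ⊞ p)))  →  s(s(k ⊞ p ⊞ p ⊞ q))
  Canonicalize subterm:  s(s(k ⊞ k ⊞ (q ⊞ p)))  →  s(s(k ⊞ k ⊞ p ⊞ q))
  Order the arguments:  s(s(k ⊞ k ⊞ p ⊞ q)) ⊞ s(s(k ⊞ p ⊞ p ⊞ q))
Right:  s(s((k ⊞ k) ⊞ q ⊞ p)) ⊞ s(s((q ⊞ p) ⊞ (k ⊞ p)))
  Simplify inside:  s(s((k ⊞ k) ⊞ q ⊞ p))  →  s(s(k ⊞ k ⊞ p ⊞ q))
  Simplify inside:  s(s((q ⊞ p) ⊞ (k ⊞ p)))  →  s(s(k ⊞ p ⊞ p ⊞ q))
  Order the arguments:  s(s(k ⊞ k ⊞ p ⊞ q)) ⊞ s(s(k ⊞ p ⊞ p ⊞ q))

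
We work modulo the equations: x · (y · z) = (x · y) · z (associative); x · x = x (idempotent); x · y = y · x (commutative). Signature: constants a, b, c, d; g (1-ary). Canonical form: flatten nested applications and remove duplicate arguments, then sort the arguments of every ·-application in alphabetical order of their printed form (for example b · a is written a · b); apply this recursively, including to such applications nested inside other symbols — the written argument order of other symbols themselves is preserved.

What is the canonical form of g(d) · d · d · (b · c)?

Answer: b · c · d · g(d)

Derivation:
Flatten:  g(d) · d · d · b · c
Drop duplicates:  drop duplicate d
Sort arguments:  b · c · d · g(d)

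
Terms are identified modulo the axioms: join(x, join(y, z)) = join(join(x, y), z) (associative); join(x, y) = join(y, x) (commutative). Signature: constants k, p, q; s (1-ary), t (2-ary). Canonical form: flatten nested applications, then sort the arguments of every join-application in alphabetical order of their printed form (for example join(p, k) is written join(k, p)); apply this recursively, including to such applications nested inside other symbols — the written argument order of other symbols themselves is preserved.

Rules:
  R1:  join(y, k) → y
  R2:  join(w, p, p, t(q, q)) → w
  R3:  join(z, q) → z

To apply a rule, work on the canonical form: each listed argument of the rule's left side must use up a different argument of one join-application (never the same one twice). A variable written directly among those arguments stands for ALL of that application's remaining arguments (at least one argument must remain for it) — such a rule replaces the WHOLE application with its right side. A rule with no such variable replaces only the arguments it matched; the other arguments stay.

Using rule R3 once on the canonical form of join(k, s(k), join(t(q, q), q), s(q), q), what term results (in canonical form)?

Answer: join(k, q, s(k), s(q), t(q, q))

Derivation:
Canonical form:  join(k, q, q, s(k), s(q), t(q, q))
Apply R3:  consuming q;  z := join(k, q, s(k), s(q), t(q, q))
The variable takes the whole remainder — replace the entire application.
Result:  join(k, q, s(k), s(q), t(q, q))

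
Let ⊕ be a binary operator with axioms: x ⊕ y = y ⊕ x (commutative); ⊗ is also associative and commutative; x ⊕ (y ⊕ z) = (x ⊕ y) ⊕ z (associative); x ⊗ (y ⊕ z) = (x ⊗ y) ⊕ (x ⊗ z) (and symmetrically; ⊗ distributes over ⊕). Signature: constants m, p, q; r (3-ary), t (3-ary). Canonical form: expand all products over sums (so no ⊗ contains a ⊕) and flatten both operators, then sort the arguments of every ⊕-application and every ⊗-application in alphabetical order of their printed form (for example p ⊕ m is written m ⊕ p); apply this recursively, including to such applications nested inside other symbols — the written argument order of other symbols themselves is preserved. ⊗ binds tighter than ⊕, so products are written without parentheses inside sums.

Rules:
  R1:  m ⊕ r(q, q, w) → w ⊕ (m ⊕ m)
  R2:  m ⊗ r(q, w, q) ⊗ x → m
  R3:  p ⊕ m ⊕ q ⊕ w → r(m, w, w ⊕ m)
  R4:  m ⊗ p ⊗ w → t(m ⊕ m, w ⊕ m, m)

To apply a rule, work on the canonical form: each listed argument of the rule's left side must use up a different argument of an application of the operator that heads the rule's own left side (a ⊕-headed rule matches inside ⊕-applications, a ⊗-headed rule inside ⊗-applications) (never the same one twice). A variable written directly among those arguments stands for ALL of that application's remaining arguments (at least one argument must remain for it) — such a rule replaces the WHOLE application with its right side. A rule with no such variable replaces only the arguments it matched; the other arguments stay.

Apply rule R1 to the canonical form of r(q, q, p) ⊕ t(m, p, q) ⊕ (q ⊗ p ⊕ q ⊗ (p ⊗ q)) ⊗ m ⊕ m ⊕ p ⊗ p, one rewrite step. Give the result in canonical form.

Canonical form:  m ⊕ m ⊗ p ⊗ q ⊕ m ⊗ p ⊗ q ⊗ q ⊕ p ⊗ p ⊕ r(q, q, p) ⊕ t(m, p, q)
R1 matches:  uses m, r(q, q, p);  w := p
Giving:  m ⊕ m ⊕ m ⊗ p ⊗ q ⊕ m ⊗ p ⊗ q ⊗ q ⊕ p ⊕ p ⊗ p ⊕ t(m, p, q)

Answer: m ⊕ m ⊕ m ⊗ p ⊗ q ⊕ m ⊗ p ⊗ q ⊗ q ⊕ p ⊕ p ⊗ p ⊕ t(m, p, q)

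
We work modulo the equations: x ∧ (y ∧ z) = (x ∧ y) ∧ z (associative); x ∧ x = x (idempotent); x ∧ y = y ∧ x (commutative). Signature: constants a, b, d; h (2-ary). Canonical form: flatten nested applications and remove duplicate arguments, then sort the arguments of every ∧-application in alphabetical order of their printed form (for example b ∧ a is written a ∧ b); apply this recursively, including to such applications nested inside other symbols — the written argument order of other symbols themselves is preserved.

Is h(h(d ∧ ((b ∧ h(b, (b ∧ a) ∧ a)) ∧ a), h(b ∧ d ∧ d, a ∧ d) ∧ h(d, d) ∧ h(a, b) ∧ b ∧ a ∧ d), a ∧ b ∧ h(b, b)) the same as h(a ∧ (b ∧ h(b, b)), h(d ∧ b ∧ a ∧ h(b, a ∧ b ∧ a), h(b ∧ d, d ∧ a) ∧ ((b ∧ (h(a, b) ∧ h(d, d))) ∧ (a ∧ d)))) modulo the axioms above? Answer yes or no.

Left:  h(h(d ∧ ((b ∧ h(b, (b ∧ a) ∧ a)) ∧ a), h(b ∧ d ∧ d, a ∧ d) ∧ h(d, d) ∧ h(a, b) ∧ b ∧ a ∧ d), a ∧ b ∧ h(b, b))
  Descend into:  h(b ∧ d ∧ d, a ∧ d) ∧ h(d, d) ∧ h(a, b) ∧ b ∧ a ∧ d
  Canonicalize subterm:  h(b ∧ d ∧ d, a ∧ d)  →  h(b ∧ d, a ∧ d)
  Order the arguments:  a ∧ b ∧ d ∧ h(a, b) ∧ h(b ∧ d, a ∧ d) ∧ h(d, d)
  Rebuild:  h(h(a ∧ b ∧ d ∧ h(b, a ∧ b), a ∧ b ∧ d ∧ h(a, b) ∧ h(b ∧ d, a ∧ d) ∧ h(d, d)), a ∧ b ∧ h(b, b))
Right:  h(a ∧ (b ∧ h(b, b)), h(d ∧ b ∧ a ∧ h(b, a ∧ b ∧ a), h(b ∧ d, d ∧ a) ∧ ((b ∧ (h(a, b) ∧ h(d, d))) ∧ (a ∧ d))))
  Descend into:  h(b ∧ d, d ∧ a) ∧ ((b ∧ (h(a, b) ∧ h(d, d))) ∧ (a ∧ d))
  Merge nested applications:  h(b ∧ d, d ∧ a) ∧ b ∧ h(a, b) ∧ h(d, d) ∧ a ∧ d
  Simplify inside:  h(b ∧ d, d ∧ a)  →  h(b ∧ d, a ∧ d)
  Sort arguments:  a ∧ b ∧ d ∧ h(a, b) ∧ h(b ∧ d, a ∧ d) ∧ h(d, d)
  Put back:  h(a ∧ b ∧ h(b, b), h(a ∧ b ∧ d ∧ h(b, a ∧ b), a ∧ b ∧ d ∧ h(a, b) ∧ h(b ∧ d, a ∧ d) ∧ h(d, d)))

Answer: no — h(h(a ∧ b ∧ d ∧ h(b, a ∧ b), a ∧ b ∧ d ∧ h(a, b) ∧ h(b ∧ d, a ∧ d) ∧ h(d, d)), a ∧ b ∧ h(b, b)) vs h(a ∧ b ∧ h(b, b), h(a ∧ b ∧ d ∧ h(b, a ∧ b), a ∧ b ∧ d ∧ h(a, b) ∧ h(b ∧ d, a ∧ d) ∧ h(d, d)))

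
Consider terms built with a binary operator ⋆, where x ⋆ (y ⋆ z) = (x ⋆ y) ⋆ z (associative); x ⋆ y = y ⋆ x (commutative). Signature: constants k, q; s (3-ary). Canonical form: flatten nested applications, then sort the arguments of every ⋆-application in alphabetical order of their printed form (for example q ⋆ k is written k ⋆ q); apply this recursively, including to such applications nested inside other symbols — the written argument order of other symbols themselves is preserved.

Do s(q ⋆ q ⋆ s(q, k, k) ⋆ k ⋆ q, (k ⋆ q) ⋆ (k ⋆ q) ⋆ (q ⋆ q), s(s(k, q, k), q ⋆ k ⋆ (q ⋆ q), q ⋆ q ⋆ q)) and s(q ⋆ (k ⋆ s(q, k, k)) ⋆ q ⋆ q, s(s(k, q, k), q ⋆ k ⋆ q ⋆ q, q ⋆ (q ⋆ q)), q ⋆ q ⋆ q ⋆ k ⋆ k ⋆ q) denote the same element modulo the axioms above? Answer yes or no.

Answer: no — s(k ⋆ q ⋆ q ⋆ q ⋆ s(q, k, k), k ⋆ k ⋆ q ⋆ q ⋆ q ⋆ q, s(s(k, q, k), k ⋆ q ⋆ q ⋆ q, q ⋆ q ⋆ q)) vs s(k ⋆ q ⋆ q ⋆ q ⋆ s(q, k, k), s(s(k, q, k), k ⋆ q ⋆ q ⋆ q, q ⋆ q ⋆ q), k ⋆ k ⋆ q ⋆ q ⋆ q ⋆ q)

Derivation:
Left:  s(q ⋆ q ⋆ s(q, k, k) ⋆ k ⋆ q, (k ⋆ q) ⋆ (k ⋆ q) ⋆ (q ⋆ q), s(s(k, q, k), q ⋆ k ⋆ (q ⋆ q), q ⋆ q ⋆ q))
  Descend into:  (k ⋆ q) ⋆ (k ⋆ q) ⋆ (q ⋆ q)
  Merge nested applications:  k ⋆ q ⋆ k ⋆ q ⋆ q ⋆ q
  Sort arguments:  k ⋆ k ⋆ q ⋆ q ⋆ q ⋆ q
  Put back:  s(k ⋆ q ⋆ q ⋆ q ⋆ s(q, k, k), k ⋆ k ⋆ q ⋆ q ⋆ q ⋆ q, s(s(k, q, k), k ⋆ q ⋆ q ⋆ q, q ⋆ q ⋆ q))
Right:  s(q ⋆ (k ⋆ s(q, k, k)) ⋆ q ⋆ q, s(s(k, q, k), q ⋆ k ⋆ q ⋆ q, q ⋆ (q ⋆ q)), q ⋆ q ⋆ q ⋆ k ⋆ k ⋆ q)
  Work inside:  q ⋆ (k ⋆ s(q, k, k)) ⋆ q ⋆ q
  Flatten:  q ⋆ k ⋆ s(q, k, k) ⋆ q ⋆ q
  Sort:  k ⋆ q ⋆ q ⋆ q ⋆ s(q, k, k)
  Rebuild:  s(k ⋆ q ⋆ q ⋆ q ⋆ s(q, k, k), s(s(k, q, k), k ⋆ q ⋆ q ⋆ q, q ⋆ q ⋆ q), k ⋆ k ⋆ q ⋆ q ⋆ q ⋆ q)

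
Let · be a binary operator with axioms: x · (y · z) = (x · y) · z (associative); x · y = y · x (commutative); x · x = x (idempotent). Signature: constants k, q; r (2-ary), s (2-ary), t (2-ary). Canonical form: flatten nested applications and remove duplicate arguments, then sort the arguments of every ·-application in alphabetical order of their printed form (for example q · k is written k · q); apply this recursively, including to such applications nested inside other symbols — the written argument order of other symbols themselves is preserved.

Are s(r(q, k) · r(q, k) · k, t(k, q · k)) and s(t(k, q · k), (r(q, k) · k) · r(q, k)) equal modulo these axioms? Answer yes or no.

Answer: no — s(k · r(q, k), t(k, k · q)) vs s(t(k, k · q), k · r(q, k))

Derivation:
Left:  s(r(q, k) · r(q, k) · k, t(k, q · k))
  Focus inside:  r(q, k) · r(q, k) · k
  Idempotence:  drop duplicate r(q, k)
  Sort:  k · r(q, k)
  Rebuild:  s(k · r(q, k), t(k, k · q))
Right:  s(t(k, q · k), (r(q, k) · k) · r(q, k))
  Work inside:  (r(q, k) · k) · r(q, k)
  Un-nest:  r(q, k) · k · r(q, k)
  Deduplicate:  drop duplicate r(q, k)
  Order the arguments:  k · r(q, k)
  Reassemble:  s(t(k, k · q), k · r(q, k))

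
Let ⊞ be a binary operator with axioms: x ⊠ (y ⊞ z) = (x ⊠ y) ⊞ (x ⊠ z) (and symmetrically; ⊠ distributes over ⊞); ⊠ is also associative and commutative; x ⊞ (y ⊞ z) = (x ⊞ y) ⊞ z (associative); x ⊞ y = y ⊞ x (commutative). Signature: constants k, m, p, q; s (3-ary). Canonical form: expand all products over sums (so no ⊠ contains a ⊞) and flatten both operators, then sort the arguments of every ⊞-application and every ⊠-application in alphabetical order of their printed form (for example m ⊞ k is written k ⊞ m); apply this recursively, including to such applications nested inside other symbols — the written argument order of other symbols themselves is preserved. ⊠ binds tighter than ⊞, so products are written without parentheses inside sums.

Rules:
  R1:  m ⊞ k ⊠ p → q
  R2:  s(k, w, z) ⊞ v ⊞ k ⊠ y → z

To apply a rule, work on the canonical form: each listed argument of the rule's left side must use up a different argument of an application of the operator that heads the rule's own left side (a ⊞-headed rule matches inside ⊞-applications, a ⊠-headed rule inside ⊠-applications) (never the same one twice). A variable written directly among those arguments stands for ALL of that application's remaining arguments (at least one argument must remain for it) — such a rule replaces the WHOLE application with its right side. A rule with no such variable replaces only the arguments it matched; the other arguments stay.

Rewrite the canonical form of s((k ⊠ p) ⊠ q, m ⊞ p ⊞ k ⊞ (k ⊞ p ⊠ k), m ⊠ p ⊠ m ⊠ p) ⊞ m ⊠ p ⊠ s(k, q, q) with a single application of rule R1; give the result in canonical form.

Answer: m ⊠ p ⊠ s(k, q, q) ⊞ s(k ⊠ p ⊠ q, k ⊞ k ⊞ p ⊞ q, m ⊠ m ⊠ p ⊠ p)

Derivation:
Canonical form:  m ⊠ p ⊠ s(k, q, q) ⊞ s(k ⊠ p ⊠ q, k ⊞ k ⊞ k ⊠ p ⊞ m ⊞ p, m ⊠ m ⊠ p ⊠ p)
Apply R1:  consuming k ⊠ p, m
Giving:  m ⊠ p ⊠ s(k, q, q) ⊞ s(k ⊠ p ⊠ q, k ⊞ k ⊞ p ⊞ q, m ⊠ m ⊠ p ⊠ p)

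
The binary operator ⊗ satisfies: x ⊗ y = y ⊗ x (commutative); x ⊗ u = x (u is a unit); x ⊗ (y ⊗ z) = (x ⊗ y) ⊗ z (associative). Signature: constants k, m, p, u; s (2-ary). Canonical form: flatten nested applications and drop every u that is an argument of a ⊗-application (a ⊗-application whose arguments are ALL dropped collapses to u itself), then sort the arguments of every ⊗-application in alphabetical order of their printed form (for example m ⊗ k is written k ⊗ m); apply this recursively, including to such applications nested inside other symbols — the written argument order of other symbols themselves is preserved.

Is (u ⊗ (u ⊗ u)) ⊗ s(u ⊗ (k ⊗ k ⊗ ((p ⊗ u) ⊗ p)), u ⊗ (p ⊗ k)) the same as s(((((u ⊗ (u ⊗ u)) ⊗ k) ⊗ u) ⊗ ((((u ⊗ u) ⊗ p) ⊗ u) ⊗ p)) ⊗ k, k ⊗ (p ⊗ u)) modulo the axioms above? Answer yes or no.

Answer: yes — both canonical forms are s(k ⊗ k ⊗ p ⊗ p, k ⊗ p)

Derivation:
Left:  (u ⊗ (u ⊗ u)) ⊗ s(u ⊗ (k ⊗ k ⊗ ((p ⊗ u) ⊗ p)), u ⊗ (p ⊗ k))
  Un-nest:  u ⊗ u ⊗ u ⊗ s(u ⊗ (k ⊗ k ⊗ ((p ⊗ u) ⊗ p)), u ⊗ (p ⊗ k))
  Inside:  s(u ⊗ (k ⊗ k ⊗ ((p ⊗ u) ⊗ p)), u ⊗ (p ⊗ k))  →  s(k ⊗ k ⊗ p ⊗ p, k ⊗ p)
  Drop the unit:  drop u (×3)
  Order the arguments:  s(k ⊗ k ⊗ p ⊗ p, k ⊗ p)
Right:  s(((((u ⊗ (u ⊗ u)) ⊗ k) ⊗ u) ⊗ ((((u ⊗ u) ⊗ p) ⊗ u) ⊗ p)) ⊗ k, k ⊗ (p ⊗ u))
  Focus inside:  ((((u ⊗ (u ⊗ u)) ⊗ k) ⊗ u) ⊗ ((((u ⊗ u) ⊗ p) ⊗ u) ⊗ p)) ⊗ k
  Flatten:  u ⊗ u ⊗ u ⊗ k ⊗ u ⊗ u ⊗ u ⊗ p ⊗ u ⊗ p ⊗ k
  Units out:  drop u (×7)
  Sort:  k ⊗ k ⊗ p ⊗ p
  Reassemble:  s(k ⊗ k ⊗ p ⊗ p, k ⊗ p)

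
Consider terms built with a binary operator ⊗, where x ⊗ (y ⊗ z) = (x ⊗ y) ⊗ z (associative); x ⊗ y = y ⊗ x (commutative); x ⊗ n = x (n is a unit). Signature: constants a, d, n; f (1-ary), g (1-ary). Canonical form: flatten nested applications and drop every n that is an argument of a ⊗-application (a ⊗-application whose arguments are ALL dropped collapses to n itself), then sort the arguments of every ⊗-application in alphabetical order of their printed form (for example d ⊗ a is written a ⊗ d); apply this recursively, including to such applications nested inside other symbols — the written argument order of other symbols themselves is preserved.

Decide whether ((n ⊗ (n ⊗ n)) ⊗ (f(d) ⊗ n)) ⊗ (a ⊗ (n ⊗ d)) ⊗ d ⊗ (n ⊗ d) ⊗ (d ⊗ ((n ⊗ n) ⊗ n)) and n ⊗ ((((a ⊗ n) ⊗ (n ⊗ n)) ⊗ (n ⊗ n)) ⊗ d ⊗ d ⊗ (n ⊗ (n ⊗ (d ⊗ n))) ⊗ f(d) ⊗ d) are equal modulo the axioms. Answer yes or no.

Left:  ((n ⊗ (n ⊗ n)) ⊗ (f(d) ⊗ n)) ⊗ (a ⊗ (n ⊗ d)) ⊗ d ⊗ (n ⊗ d) ⊗ (d ⊗ ((n ⊗ n) ⊗ n))
  Flatten:  n ⊗ n ⊗ n ⊗ f(d) ⊗ n ⊗ a ⊗ n ⊗ d ⊗ d ⊗ n ⊗ d ⊗ d ⊗ n ⊗ n ⊗ n
  Drop the unit:  drop n (×9)
  Sort:  a ⊗ d ⊗ d ⊗ d ⊗ d ⊗ f(d)
Right:  n ⊗ ((((a ⊗ n) ⊗ (n ⊗ n)) ⊗ (n ⊗ n)) ⊗ d ⊗ d ⊗ (n ⊗ (n ⊗ (d ⊗ n))) ⊗ f(d) ⊗ d)
  Un-nest:  n ⊗ a ⊗ n ⊗ n ⊗ n ⊗ n ⊗ n ⊗ d ⊗ d ⊗ n ⊗ n ⊗ d ⊗ n ⊗ f(d) ⊗ d
  Units out:  drop n (×9)
  Order the arguments:  a ⊗ d ⊗ d ⊗ d ⊗ d ⊗ f(d)

Answer: yes — both canonical forms are a ⊗ d ⊗ d ⊗ d ⊗ d ⊗ f(d)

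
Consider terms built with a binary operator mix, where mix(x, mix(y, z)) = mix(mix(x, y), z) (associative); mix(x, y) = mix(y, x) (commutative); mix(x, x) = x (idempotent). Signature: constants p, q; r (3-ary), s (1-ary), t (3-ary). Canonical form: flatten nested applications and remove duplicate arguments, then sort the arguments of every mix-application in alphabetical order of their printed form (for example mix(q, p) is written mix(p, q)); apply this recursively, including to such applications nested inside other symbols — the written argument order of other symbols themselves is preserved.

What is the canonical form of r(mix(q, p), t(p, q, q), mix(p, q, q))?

Answer: r(mix(p, q), t(p, q, q), mix(p, q))

Derivation:
Focus inside:  mix(p, q, q)
Drop duplicates:  drop duplicate q
Order the arguments:  mix(p, q)
Rebuild:  r(mix(p, q), t(p, q, q), mix(p, q))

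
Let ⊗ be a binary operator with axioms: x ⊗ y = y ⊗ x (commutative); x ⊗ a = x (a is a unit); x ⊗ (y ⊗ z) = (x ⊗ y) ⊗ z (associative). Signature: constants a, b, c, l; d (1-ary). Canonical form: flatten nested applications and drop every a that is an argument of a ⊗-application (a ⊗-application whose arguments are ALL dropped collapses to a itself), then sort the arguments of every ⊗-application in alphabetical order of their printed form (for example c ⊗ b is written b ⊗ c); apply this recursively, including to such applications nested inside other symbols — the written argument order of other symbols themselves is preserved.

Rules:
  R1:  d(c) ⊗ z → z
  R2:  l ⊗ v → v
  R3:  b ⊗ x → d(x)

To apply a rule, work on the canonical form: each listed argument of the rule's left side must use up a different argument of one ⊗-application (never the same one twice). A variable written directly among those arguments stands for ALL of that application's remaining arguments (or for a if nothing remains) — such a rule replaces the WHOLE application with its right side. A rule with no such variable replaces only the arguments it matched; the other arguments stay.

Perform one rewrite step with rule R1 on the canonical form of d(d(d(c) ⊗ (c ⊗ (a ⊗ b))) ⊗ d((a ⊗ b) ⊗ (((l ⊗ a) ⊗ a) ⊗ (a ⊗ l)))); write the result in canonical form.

Answer: d(d(b ⊗ c) ⊗ d(b ⊗ l ⊗ l))

Derivation:
Canonical form:  d(d(b ⊗ c ⊗ d(c)) ⊗ d(b ⊗ l ⊗ l))
Apply R1:  consuming d(c);  z := b ⊗ c
The variable takes the whole remainder — replace the entire application.
Giving:  d(d(b ⊗ c) ⊗ d(b ⊗ l ⊗ l))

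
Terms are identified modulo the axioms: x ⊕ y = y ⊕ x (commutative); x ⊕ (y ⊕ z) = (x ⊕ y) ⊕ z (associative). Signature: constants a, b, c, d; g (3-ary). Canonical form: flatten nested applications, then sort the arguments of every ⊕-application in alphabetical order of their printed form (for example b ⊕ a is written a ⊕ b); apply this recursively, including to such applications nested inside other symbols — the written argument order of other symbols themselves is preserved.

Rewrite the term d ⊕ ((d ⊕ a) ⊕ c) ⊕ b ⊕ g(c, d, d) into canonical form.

Answer: a ⊕ b ⊕ c ⊕ d ⊕ d ⊕ g(c, d, d)

Derivation:
Un-nest:  d ⊕ d ⊕ a ⊕ c ⊕ b ⊕ g(c, d, d)
Sort:  a ⊕ b ⊕ c ⊕ d ⊕ d ⊕ g(c, d, d)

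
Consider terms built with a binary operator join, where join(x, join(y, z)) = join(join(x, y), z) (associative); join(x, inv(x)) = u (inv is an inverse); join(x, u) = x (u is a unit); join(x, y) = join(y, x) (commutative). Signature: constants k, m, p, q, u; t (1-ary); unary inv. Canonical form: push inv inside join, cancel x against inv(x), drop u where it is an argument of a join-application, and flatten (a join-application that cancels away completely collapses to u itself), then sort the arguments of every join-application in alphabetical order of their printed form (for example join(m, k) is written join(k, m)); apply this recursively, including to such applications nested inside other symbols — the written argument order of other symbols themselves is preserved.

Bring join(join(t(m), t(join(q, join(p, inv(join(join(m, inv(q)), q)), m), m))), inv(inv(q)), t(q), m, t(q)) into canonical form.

Push inv inside:  distribute inv over join and collapse double inv
Collect terms:  join(t(m), t(join(m, p, q)), q, t(q), t(q), m)
Sort:  join(m, q, t(join(m, p, q)), t(m), t(q), t(q))

Answer: join(m, q, t(join(m, p, q)), t(m), t(q), t(q))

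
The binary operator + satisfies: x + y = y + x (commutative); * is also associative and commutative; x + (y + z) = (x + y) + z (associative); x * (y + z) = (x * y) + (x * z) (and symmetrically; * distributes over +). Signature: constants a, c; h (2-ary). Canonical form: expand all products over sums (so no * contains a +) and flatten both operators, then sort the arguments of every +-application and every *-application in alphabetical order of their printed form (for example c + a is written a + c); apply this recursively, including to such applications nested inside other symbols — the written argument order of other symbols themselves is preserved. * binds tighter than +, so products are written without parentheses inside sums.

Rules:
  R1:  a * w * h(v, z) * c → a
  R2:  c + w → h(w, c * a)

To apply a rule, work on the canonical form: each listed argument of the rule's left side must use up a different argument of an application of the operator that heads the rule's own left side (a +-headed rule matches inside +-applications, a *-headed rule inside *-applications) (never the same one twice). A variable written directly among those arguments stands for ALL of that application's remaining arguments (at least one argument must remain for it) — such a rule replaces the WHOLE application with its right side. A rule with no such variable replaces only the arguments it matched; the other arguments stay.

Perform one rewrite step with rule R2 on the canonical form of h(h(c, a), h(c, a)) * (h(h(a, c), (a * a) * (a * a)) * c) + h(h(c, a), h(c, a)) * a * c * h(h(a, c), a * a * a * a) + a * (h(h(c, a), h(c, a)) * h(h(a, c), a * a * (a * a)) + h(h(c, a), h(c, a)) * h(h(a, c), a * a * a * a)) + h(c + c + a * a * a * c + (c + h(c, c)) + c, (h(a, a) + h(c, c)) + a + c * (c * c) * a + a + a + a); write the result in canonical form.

Answer: a * c * h(h(a, c), a * a * a * a) * h(h(c, a), h(c, a)) + a * h(h(a, c), a * a * a * a) * h(h(c, a), h(c, a)) + a * h(h(a, c), a * a * a * a) * h(h(c, a), h(c, a)) + c * h(h(a, c), a * a * a * a) * h(h(c, a), h(c, a)) + h(h(a * a * a * c + c + c + c + h(c, c), a * c), a + a + a + a + a * c * c * c + h(a, a) + h(c, c))

Derivation:
Canonical form:  a * c * h(h(a, c), a * a * a * a) * h(h(c, a), h(c, a)) + a * h(h(a, c), a * a * a * a) * h(h(c, a), h(c, a)) + a * h(h(a, c), a * a * a * a) * h(h(c, a), h(c, a)) + c * h(h(a, c), a * a * a * a) * h(h(c, a), h(c, a)) + h(a * a * a * c + c + c + c + c + h(c, c), a + a + a + a + a * c * c * c + h(a, a) + h(c, c))
Match R2:  consume c;  w := a * a * a * c + c + c + c + h(c, c)
The variable takes the whole remainder — replace the entire application.
Giving:  a * c * h(h(a, c), a * a * a * a) * h(h(c, a), h(c, a)) + a * h(h(a, c), a * a * a * a) * h(h(c, a), h(c, a)) + a * h(h(a, c), a * a * a * a) * h(h(c, a), h(c, a)) + c * h(h(a, c), a * a * a * a) * h(h(c, a), h(c, a)) + h(h(a * a * a * c + c + c + c + h(c, c), a * c), a + a + a + a + a * c * c * c + h(a, a) + h(c, c))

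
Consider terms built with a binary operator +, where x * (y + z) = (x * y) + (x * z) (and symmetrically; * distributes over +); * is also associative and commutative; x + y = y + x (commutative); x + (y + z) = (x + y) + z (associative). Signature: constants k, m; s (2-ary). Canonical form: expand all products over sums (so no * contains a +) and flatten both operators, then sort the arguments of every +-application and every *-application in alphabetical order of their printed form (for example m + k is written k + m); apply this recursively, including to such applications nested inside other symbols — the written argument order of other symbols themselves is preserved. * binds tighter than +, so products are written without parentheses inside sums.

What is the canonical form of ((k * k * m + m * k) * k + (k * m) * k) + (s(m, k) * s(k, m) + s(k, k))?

Expand:  k * k * k * m + k * k * m + k * k * m + s(k, m) * s(m, k) + s(k, k)
Sort arguments:  k * k * k * m + k * k * m + k * k * m + s(k, k) + s(k, m) * s(m, k)

Answer: k * k * k * m + k * k * m + k * k * m + s(k, k) + s(k, m) * s(m, k)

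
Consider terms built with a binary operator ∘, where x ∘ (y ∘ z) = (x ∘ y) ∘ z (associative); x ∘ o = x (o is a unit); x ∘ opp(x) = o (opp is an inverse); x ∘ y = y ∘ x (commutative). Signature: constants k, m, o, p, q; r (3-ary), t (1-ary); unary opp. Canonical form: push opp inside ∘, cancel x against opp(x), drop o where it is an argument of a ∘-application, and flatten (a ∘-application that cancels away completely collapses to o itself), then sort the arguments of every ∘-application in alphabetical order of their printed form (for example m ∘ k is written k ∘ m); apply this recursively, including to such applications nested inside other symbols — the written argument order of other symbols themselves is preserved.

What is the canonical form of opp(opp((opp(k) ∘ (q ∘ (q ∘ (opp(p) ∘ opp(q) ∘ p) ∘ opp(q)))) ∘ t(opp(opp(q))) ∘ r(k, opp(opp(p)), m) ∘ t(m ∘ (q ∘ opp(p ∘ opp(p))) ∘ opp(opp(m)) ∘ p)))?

Answer: opp(k) ∘ r(k, p, m) ∘ t(m ∘ m ∘ p ∘ q) ∘ t(q)

Derivation:
Push opp inside:  distribute opp over ∘ and collapse double opp
Cancel:  q cancels; p cancels
Combine occurrences:  opp(k) ∘ t(q) ∘ r(k, p, m) ∘ t(m ∘ m ∘ p ∘ q)
Sort arguments:  opp(k) ∘ r(k, p, m) ∘ t(m ∘ m ∘ p ∘ q) ∘ t(q)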